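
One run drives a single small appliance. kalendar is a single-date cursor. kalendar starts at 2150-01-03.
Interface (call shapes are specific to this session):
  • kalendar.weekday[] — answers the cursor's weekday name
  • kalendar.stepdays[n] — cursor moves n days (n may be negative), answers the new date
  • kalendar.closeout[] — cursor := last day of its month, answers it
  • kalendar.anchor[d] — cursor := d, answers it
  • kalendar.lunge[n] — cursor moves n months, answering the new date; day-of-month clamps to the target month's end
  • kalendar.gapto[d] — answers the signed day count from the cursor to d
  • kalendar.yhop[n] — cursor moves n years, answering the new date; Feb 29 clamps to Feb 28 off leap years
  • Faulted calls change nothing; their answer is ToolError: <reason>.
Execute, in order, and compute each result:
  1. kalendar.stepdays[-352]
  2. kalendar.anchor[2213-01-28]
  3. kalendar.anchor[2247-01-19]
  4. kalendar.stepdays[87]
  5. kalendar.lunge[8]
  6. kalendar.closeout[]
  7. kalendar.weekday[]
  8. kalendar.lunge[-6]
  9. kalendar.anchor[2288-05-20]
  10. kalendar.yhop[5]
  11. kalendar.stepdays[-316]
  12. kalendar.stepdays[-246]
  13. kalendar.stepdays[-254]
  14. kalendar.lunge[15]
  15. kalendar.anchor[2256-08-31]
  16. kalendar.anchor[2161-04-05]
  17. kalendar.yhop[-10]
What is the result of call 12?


Step: kalendar.stepdays[n: -352]
Result: 2149-01-16
Step: kalendar.anchor[d: 2213-01-28]
Result: 2213-01-28
Step: kalendar.anchor[d: 2247-01-19]
Result: 2247-01-19
Step: kalendar.stepdays[n: 87]
Result: 2247-04-16
Step: kalendar.lunge[n: 8]
Result: 2247-12-16
Step: kalendar.closeout[]
Result: 2247-12-31
Step: kalendar.weekday[]
Result: Friday
Step: kalendar.lunge[n: -6]
Result: 2247-06-30
Step: kalendar.anchor[d: 2288-05-20]
Result: 2288-05-20
Step: kalendar.yhop[n: 5]
Result: 2293-05-20
Step: kalendar.stepdays[n: -316]
Result: 2292-07-08
Step: kalendar.stepdays[n: -246]
Result: 2291-11-05
Step: kalendar.stepdays[n: -254]
Result: 2291-02-24
Step: kalendar.lunge[n: 15]
Result: 2292-05-24
Step: kalendar.anchor[d: 2256-08-31]
Result: 2256-08-31
Step: kalendar.anchor[d: 2161-04-05]
Result: 2161-04-05
Step: kalendar.yhop[n: -10]
Result: 2151-04-05

Answer: 2291-11-05


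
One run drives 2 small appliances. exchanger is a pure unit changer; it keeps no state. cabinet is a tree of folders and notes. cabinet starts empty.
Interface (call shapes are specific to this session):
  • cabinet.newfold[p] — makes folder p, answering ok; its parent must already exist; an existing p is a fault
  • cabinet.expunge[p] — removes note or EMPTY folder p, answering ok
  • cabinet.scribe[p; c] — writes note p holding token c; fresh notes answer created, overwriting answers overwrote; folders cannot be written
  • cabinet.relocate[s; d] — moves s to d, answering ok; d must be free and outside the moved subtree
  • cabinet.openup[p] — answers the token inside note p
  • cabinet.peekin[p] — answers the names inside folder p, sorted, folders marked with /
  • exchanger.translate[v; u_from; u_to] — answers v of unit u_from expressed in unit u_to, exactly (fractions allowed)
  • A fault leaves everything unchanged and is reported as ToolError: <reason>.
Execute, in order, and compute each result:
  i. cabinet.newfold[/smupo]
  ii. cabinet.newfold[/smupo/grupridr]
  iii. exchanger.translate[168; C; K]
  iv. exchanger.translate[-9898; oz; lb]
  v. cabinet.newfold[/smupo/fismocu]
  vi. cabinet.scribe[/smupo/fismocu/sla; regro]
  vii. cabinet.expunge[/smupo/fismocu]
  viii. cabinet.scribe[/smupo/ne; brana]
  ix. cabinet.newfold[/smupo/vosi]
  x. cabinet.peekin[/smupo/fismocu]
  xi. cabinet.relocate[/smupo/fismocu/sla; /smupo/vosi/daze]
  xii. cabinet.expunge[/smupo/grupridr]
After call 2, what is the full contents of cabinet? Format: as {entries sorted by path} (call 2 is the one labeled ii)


! 1. cabinet.newfold(p='/smupo') ~> ok
! 2. cabinet.newfold(p='/smupo/grupridr') ~> ok
! 3. exchanger.translate(v='168', u_from='C', u_to='K') ~> 8823/20
! 4. exchanger.translate(v='-9898', u_from='oz', u_to='lb') ~> -4949/8
! 5. cabinet.newfold(p='/smupo/fismocu') ~> ok
! 6. cabinet.scribe(p='/smupo/fismocu/sla', c='regro') ~> created
! 7. cabinet.expunge(p='/smupo/fismocu') ~> ToolError: not empty
! 8. cabinet.scribe(p='/smupo/ne', c='brana') ~> created
! 9. cabinet.newfold(p='/smupo/vosi') ~> ok
! 10. cabinet.peekin(p='/smupo/fismocu') ~> [sla]
! 11. cabinet.relocate(s='/smupo/fismocu/sla', d='/smupo/vosi/daze') ~> ok
! 12. cabinet.expunge(p='/smupo/grupridr') ~> ok

Answer: {smupo/, smupo/grupridr/}


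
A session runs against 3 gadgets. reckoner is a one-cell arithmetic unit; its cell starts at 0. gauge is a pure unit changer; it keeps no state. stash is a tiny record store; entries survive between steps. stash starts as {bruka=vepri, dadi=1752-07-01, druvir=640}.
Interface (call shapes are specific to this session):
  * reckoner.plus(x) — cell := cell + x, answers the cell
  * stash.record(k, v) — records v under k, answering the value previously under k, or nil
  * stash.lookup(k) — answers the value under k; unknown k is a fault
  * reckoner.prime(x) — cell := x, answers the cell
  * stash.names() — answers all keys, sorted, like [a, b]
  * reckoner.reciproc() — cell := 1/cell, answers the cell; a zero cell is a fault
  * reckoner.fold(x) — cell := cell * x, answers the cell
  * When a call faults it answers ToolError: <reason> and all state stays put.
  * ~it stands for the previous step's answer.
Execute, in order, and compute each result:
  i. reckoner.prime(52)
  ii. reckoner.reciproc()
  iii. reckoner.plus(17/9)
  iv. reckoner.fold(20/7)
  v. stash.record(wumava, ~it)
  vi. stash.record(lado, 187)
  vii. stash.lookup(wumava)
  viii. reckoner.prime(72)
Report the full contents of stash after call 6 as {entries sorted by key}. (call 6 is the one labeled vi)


CALL reckoner.prime[x→52]
RET  52
CALL reckoner.reciproc[]
RET  1/52
CALL reckoner.plus[x→17/9]
RET  893/468
CALL reckoner.fold[x→20/7]
RET  4465/819
CALL stash.record[k→wumava; v→~it]
RET  nil
CALL stash.record[k→lado; v→187]
RET  nil
CALL stash.lookup[k→wumava]
RET  4465/819
CALL reckoner.prime[x→72]
RET  72

Answer: {bruka=vepri, dadi=1752-07-01, druvir=640, lado=187, wumava=4465/819}


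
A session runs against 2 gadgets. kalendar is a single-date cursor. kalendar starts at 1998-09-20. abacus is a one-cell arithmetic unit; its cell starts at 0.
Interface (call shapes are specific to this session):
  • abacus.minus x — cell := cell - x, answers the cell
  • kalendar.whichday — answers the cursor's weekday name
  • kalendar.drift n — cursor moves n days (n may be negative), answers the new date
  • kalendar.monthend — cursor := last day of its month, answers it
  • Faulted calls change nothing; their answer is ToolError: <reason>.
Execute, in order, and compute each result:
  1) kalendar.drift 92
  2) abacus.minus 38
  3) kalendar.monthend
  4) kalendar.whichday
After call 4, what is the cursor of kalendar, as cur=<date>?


CALL kalendar.drift[n: 92]
RET  1998-12-21
CALL abacus.minus[x: 38]
RET  -38
CALL kalendar.monthend[]
RET  1998-12-31
CALL kalendar.whichday[]
RET  Thursday

Answer: cur=1998-12-31


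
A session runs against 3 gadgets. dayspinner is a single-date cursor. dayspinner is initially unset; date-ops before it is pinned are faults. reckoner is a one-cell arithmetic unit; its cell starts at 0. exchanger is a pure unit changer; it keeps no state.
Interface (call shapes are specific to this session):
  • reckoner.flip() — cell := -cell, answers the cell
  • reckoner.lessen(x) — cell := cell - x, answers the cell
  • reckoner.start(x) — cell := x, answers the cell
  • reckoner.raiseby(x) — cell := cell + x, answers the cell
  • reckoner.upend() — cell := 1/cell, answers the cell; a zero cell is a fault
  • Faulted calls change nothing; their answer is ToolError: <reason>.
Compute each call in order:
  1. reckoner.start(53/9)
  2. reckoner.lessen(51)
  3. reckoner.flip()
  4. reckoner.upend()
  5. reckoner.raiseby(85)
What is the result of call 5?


Answer: 34519/406

Derivation:
-- 1. reckoner.start(x: 53/9) ~> 53/9
-- 2. reckoner.lessen(x: 51) ~> -406/9
-- 3. reckoner.flip() ~> 406/9
-- 4. reckoner.upend() ~> 9/406
-- 5. reckoner.raiseby(x: 85) ~> 34519/406


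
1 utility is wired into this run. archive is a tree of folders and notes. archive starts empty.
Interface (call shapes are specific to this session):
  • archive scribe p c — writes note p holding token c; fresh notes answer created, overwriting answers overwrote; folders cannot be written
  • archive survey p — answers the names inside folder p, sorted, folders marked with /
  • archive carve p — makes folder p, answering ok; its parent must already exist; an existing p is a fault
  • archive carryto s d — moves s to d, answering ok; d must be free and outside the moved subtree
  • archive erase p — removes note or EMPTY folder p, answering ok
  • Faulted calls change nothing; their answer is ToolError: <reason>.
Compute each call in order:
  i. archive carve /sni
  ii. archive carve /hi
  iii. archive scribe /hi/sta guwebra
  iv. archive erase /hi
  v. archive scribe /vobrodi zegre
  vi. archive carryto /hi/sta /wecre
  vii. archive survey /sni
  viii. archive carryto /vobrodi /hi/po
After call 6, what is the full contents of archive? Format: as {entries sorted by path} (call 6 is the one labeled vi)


# 1. archive carve(p=/sni) => ok
# 2. archive carve(p=/hi) => ok
# 3. archive scribe(p=/hi/sta, c=guwebra) => created
# 4. archive erase(p=/hi) => ToolError: not empty
# 5. archive scribe(p=/vobrodi, c=zegre) => created
# 6. archive carryto(s=/hi/sta, d=/wecre) => ok
# 7. archive survey(p=/sni) => []
# 8. archive carryto(s=/vobrodi, d=/hi/po) => ok

Answer: {hi/, sni/, vobrodi=zegre, wecre=guwebra}


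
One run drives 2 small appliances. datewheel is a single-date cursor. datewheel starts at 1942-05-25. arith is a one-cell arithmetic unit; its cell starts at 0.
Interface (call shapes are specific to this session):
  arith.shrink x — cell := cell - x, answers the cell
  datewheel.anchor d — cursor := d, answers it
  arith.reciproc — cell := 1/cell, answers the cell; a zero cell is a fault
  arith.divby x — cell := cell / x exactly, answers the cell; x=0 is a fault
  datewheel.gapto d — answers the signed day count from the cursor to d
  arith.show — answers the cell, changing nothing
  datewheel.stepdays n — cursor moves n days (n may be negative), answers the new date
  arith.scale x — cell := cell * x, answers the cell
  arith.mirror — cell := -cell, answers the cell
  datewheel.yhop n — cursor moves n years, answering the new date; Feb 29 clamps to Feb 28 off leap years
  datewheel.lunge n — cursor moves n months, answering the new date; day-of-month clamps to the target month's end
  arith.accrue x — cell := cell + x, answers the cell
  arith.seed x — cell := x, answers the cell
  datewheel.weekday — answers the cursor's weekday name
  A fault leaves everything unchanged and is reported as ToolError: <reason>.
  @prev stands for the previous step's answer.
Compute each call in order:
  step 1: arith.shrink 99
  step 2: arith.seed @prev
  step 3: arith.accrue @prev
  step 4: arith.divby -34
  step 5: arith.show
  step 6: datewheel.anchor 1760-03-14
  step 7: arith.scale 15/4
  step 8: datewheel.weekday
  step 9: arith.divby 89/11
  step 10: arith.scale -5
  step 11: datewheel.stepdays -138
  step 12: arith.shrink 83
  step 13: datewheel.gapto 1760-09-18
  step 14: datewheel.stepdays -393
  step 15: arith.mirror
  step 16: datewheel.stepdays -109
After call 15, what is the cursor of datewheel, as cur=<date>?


>>> arith.shrink 99
= -99
>>> arith.seed @prev
= -99
>>> arith.accrue @prev
= -198
>>> arith.divby -34
= 99/17
>>> arith.show
= 99/17
>>> datewheel.anchor 1760-03-14
= 1760-03-14
>>> arith.scale 15/4
= 1485/68
>>> datewheel.weekday
= Friday
>>> arith.divby 89/11
= 16335/6052
>>> arith.scale -5
= -81675/6052
>>> datewheel.stepdays -138
= 1759-10-28
>>> arith.shrink 83
= -583991/6052
>>> datewheel.gapto 1760-09-18
= 326
>>> datewheel.stepdays -393
= 1758-09-30
>>> arith.mirror
= 583991/6052
>>> datewheel.stepdays -109
= 1758-06-13

Answer: cur=1758-09-30


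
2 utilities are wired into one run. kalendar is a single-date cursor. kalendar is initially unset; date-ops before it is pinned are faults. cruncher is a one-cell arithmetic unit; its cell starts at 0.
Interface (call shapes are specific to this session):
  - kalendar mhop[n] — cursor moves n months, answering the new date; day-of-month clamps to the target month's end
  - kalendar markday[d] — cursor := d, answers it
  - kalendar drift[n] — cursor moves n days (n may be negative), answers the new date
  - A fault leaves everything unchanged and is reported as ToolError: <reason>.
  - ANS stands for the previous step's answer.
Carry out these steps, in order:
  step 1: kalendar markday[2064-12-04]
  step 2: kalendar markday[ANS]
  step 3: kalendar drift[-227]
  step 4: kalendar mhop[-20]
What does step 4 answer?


Answer: 2062-08-21

Derivation:
Do: kalendar markday[d→2064-12-04]
See: 2064-12-04
Do: kalendar markday[d→ANS]
See: 2064-12-04
Do: kalendar drift[n→-227]
See: 2064-04-21
Do: kalendar mhop[n→-20]
See: 2062-08-21


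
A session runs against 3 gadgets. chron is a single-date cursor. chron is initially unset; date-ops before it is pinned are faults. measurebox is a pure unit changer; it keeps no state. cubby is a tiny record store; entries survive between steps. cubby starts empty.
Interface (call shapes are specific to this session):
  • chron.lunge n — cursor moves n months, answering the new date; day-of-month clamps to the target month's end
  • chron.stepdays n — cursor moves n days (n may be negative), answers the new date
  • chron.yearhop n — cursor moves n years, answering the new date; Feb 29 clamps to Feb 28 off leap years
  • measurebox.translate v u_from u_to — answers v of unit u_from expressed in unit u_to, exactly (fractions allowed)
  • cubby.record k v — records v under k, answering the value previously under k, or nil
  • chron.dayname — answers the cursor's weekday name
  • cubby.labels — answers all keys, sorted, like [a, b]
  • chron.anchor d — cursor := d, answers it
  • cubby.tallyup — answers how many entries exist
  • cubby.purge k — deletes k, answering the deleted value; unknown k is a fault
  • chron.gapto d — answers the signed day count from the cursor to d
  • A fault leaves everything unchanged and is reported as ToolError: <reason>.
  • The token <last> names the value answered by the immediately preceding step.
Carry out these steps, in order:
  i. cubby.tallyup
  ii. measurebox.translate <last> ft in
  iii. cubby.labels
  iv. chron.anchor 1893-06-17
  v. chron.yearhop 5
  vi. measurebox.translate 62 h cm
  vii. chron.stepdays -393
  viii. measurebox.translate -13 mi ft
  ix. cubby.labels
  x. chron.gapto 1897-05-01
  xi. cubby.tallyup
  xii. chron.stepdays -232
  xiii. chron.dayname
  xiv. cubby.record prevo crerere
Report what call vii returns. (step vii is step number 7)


Using tallyup(), giving 0.
I use translate passing v: <last>, u_from: ft, u_to: in, which returns 0.
Calling labels, — result: [].
I run anchor passing d: 1893-06-17, and get 1893-06-17.
I call yearhop passing n: 5, and see 1898-06-17.
I use translate passing v: 62, u_from: h, u_to: cm, giving ToolError: incompatible units.
I run stepdays passing n: -393, → 1897-05-20.
I use translate passing v: -13, u_from: mi, u_to: ft: -68640.
Using labels(): [].
Invoking gapto passing d: 1897-05-01: -19.
I try tallyup(), yielding 0.
I try stepdays passing n: -232: 1896-09-30.
I try dayname(), giving Wednesday.
I use record passing k: prevo, v: crerere: nil.

Answer: 1897-05-20


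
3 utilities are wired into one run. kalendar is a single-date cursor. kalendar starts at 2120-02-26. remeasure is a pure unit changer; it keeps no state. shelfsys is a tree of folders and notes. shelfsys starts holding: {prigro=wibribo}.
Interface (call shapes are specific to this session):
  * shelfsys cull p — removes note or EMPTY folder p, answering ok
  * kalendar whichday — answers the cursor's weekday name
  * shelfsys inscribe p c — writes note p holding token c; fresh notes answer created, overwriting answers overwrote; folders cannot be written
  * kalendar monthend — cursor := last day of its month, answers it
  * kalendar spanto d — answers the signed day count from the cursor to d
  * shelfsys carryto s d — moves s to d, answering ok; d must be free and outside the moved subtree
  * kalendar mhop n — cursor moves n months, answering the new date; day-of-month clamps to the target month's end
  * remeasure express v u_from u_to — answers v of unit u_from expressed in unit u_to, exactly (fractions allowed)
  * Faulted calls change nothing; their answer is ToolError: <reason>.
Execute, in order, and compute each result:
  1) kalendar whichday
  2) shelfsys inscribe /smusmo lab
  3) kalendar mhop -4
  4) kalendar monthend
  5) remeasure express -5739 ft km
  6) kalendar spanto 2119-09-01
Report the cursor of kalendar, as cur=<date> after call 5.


Using kalendar whichday(), — result: Monday.
Invoking shelfsys inscribe passing /smusmo, lab, and see created.
I run kalendar mhop passing -4: 2119-10-26.
Invoking kalendar monthend, yielding 2119-10-31.
I try remeasure express passing -5739, ft, km: -2186559/1250000.
Next I call kalendar spanto passing 2119-09-01, and get -60.

Answer: cur=2119-10-31


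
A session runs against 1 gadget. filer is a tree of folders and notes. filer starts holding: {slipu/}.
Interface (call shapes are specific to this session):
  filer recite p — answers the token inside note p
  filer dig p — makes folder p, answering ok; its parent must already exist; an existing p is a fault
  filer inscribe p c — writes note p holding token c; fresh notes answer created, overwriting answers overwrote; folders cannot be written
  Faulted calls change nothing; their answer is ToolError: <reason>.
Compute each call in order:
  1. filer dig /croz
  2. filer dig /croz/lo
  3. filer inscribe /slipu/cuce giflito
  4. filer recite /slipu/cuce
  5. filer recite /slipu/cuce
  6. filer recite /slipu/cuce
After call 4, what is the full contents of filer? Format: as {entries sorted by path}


Act: filer dig[p: /croz]
Obs: ok
Act: filer dig[p: /croz/lo]
Obs: ok
Act: filer inscribe[p: /slipu/cuce; c: giflito]
Obs: created
Act: filer recite[p: /slipu/cuce]
Obs: giflito
Act: filer recite[p: /slipu/cuce]
Obs: giflito
Act: filer recite[p: /slipu/cuce]
Obs: giflito

Answer: {croz/, croz/lo/, slipu/, slipu/cuce=giflito}


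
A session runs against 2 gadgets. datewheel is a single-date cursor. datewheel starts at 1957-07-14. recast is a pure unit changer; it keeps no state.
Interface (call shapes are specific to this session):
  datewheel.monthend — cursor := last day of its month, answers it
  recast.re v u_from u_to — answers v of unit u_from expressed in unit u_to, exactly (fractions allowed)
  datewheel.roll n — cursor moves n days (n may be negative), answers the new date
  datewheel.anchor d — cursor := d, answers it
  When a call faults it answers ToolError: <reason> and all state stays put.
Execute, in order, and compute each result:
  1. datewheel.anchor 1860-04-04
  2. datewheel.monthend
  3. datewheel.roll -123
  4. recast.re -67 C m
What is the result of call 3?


Answer: 1859-12-29

Derivation:
>> datewheel.anchor(1860-04-04)
<< 1860-04-04
>> datewheel.monthend()
<< 1860-04-30
>> datewheel.roll(-123)
<< 1859-12-29
>> recast.re(-67, C, m)
<< ToolError: incompatible units


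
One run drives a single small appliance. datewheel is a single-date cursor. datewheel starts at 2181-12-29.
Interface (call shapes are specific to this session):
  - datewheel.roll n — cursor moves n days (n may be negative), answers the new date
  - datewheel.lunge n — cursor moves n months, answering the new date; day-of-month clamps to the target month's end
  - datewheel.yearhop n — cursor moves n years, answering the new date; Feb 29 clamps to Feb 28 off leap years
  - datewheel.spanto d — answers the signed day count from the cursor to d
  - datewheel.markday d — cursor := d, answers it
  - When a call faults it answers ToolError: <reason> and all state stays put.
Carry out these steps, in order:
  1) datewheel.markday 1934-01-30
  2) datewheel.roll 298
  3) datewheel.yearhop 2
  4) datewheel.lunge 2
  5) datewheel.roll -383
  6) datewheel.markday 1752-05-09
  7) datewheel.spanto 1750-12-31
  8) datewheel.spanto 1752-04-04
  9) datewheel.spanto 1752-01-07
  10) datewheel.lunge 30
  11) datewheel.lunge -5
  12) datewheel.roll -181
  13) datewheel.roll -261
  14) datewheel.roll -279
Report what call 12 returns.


Answer: 1753-12-10

Derivation:
I use markday with d=1934-01-30, and see 1934-01-30.
Next I call roll with n=298, → 1934-11-24.
Then yearhop with n=2: 1936-11-24.
I run lunge with n=2, and see 1937-01-24.
I try roll with n=-383, — result: 1936-01-07.
I invoke markday with d=1752-05-09, and see 1752-05-09.
I run spanto with d=1750-12-31: -495.
Next I call spanto with d=1752-04-04, and get -35.
Next I call spanto with d=1752-01-07, and get -123.
Now I run lunge with n=30, and observe 1754-11-09.
I run lunge with n=-5, and see 1754-06-09.
I call roll with n=-181, and get 1753-12-10.
Invoking roll with n=-261, → 1753-03-24.
Using roll with n=-279, → 1752-06-18.


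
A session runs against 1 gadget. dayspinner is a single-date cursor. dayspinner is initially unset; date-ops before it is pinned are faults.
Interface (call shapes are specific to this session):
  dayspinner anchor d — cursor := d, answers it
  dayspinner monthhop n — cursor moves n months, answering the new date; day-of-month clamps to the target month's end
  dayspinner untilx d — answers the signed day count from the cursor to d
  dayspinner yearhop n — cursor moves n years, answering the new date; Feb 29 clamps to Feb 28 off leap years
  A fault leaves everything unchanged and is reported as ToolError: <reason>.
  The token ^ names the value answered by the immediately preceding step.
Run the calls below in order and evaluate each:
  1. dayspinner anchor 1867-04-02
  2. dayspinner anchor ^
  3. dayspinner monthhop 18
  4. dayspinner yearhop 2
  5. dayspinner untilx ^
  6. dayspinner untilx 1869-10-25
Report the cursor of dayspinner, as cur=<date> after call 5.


Answer: cur=1870-10-02

Derivation:
-> dayspinner anchor(d=1867-04-02)
<- 1867-04-02
-> dayspinner anchor(d=^)
<- 1867-04-02
-> dayspinner monthhop(n=18)
<- 1868-10-02
-> dayspinner yearhop(n=2)
<- 1870-10-02
-> dayspinner untilx(d=^)
<- 0
-> dayspinner untilx(d=1869-10-25)
<- -342


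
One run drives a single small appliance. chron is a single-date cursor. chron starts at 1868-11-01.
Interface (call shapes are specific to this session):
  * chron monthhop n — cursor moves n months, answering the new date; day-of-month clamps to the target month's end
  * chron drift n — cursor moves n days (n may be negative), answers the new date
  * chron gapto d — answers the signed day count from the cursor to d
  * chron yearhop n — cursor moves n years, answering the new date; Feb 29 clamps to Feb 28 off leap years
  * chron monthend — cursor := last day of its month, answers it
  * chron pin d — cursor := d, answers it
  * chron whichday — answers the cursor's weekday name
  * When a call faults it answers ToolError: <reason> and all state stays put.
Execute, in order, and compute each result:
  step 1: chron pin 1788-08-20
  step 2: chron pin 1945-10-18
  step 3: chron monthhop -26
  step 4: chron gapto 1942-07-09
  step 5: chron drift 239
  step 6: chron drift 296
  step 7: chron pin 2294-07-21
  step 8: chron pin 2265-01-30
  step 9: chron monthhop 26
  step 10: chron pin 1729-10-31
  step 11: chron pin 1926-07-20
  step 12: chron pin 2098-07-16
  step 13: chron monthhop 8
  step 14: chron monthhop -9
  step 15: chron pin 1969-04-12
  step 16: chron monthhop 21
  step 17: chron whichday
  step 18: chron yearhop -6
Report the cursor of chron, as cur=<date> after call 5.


Answer: cur=1944-04-13

Derivation:
Next I call chron pin using d→1788-08-20, and observe 1788-08-20.
I invoke chron pin using d→1945-10-18, and observe 1945-10-18.
Invoking chron monthhop using n→-26, giving 1943-08-18.
I invoke chron gapto using d→1942-07-09, giving -405.
I invoke chron drift using n→239, and observe 1944-04-13.
Next I call chron drift using n→296, giving 1945-02-03.
Invoking chron pin using d→2294-07-21, and get 2294-07-21.
Calling chron pin using d→2265-01-30, and get 2265-01-30.
Next I call chron monthhop using n→26, and observe 2267-03-30.
I invoke chron pin using d→1729-10-31, and get 1729-10-31.
I call chron pin using d→1926-07-20, and observe 1926-07-20.
Calling chron pin using d→2098-07-16, and get 2098-07-16.
I try chron monthhop using n→8, → 2099-03-16.
Using chron monthhop using n→-9, and get 2098-06-16.
Using chron pin using d→1969-04-12, and observe 1969-04-12.
Calling chron monthhop using n→21: 1971-01-12.
Now I run chron whichday(), yielding Tuesday.
I try chron yearhop using n→-6, and get 1965-01-12.


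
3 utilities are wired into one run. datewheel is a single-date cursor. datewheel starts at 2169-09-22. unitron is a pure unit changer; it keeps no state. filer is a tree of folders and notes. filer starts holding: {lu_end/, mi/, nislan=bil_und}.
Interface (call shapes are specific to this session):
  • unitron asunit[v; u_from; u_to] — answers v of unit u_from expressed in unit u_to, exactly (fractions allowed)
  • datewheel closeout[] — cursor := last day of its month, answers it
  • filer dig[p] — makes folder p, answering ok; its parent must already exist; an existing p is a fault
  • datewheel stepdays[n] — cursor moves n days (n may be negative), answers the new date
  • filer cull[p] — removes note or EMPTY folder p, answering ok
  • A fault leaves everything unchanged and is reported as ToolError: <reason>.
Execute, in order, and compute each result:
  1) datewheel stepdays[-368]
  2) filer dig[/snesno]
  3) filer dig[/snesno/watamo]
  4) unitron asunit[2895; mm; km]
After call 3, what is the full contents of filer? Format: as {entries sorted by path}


[in] datewheel stepdays n: -368
  2168-09-19
[in] filer dig p: /snesno
  ok
[in] filer dig p: /snesno/watamo
  ok
[in] unitron asunit v: 2895 u_from: mm u_to: km
  579/200000

Answer: {lu_end/, mi/, nislan=bil_und, snesno/, snesno/watamo/}


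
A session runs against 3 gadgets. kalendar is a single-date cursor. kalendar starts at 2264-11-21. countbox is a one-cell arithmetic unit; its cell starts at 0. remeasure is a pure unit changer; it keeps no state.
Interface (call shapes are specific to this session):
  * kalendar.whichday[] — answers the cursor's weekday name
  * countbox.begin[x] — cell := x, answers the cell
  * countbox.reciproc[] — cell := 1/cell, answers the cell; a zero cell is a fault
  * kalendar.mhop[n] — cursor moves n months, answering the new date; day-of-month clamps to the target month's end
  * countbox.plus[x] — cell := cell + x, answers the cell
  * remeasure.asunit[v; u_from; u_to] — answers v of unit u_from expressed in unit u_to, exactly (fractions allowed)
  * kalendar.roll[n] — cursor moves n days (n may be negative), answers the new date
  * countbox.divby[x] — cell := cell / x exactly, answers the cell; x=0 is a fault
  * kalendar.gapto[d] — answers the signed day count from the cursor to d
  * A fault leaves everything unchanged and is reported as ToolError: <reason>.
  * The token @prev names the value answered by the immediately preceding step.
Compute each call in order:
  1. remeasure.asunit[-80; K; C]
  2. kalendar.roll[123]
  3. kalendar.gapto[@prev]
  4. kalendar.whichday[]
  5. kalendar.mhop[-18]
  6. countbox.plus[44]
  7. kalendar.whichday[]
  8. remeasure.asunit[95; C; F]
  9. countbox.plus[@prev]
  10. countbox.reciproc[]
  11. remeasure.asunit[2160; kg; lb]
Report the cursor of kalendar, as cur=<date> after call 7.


Answer: cur=2263-09-24

Derivation:
// 1. remeasure.asunit(v=-80, u_from=K, u_to=C) -> -7063/20
// 2. kalendar.roll(n=123) -> 2265-03-24
// 3. kalendar.gapto(d=@prev) -> 0
// 4. kalendar.whichday() -> Friday
// 5. kalendar.mhop(n=-18) -> 2263-09-24
// 6. countbox.plus(x=44) -> 44
// 7. kalendar.whichday() -> Thursday
// 8. remeasure.asunit(v=95, u_from=C, u_to=F) -> 203
// 9. countbox.plus(x=@prev) -> 247
// 10. countbox.reciproc() -> 1/247
// 11. remeasure.asunit(v=2160, u_from=kg, u_to=lb) -> 216000000000/45359237


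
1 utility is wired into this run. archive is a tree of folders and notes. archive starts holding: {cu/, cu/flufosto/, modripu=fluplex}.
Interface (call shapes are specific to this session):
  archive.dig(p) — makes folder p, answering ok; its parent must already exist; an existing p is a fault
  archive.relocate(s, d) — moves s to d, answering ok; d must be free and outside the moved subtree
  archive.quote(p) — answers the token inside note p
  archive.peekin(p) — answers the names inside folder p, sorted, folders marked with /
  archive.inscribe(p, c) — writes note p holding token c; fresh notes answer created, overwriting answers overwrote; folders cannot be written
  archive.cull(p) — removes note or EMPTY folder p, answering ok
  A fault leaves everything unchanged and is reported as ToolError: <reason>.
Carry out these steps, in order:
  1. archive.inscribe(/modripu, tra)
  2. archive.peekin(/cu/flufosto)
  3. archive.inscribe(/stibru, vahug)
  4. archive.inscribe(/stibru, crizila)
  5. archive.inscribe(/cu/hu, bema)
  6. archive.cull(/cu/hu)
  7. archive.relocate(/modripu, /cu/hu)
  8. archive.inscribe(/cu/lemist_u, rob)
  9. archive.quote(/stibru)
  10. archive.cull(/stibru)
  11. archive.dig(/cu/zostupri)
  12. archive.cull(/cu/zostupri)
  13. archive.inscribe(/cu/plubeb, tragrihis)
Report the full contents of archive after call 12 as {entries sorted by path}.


→ archive.inscribe(p=/modripu, c=tra)
← overwrote
→ archive.peekin(p=/cu/flufosto)
← []
→ archive.inscribe(p=/stibru, c=vahug)
← created
→ archive.inscribe(p=/stibru, c=crizila)
← overwrote
→ archive.inscribe(p=/cu/hu, c=bema)
← created
→ archive.cull(p=/cu/hu)
← ok
→ archive.relocate(s=/modripu, d=/cu/hu)
← ok
→ archive.inscribe(p=/cu/lemist_u, c=rob)
← created
→ archive.quote(p=/stibru)
← crizila
→ archive.cull(p=/stibru)
← ok
→ archive.dig(p=/cu/zostupri)
← ok
→ archive.cull(p=/cu/zostupri)
← ok
→ archive.inscribe(p=/cu/plubeb, c=tragrihis)
← created

Answer: {cu/, cu/flufosto/, cu/hu=tra, cu/lemist_u=rob}


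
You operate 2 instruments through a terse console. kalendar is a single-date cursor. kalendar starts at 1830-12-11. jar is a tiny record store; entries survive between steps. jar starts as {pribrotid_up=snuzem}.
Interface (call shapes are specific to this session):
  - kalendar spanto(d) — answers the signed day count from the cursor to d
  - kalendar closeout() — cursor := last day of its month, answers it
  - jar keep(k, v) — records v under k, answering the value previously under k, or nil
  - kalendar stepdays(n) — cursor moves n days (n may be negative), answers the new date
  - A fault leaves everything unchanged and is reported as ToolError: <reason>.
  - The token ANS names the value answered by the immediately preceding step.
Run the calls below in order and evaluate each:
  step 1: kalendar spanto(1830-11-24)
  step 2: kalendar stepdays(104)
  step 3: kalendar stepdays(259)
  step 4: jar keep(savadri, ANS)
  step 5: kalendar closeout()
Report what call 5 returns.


Answer: 1831-12-31

Derivation:
Act: kalendar spanto[d→1830-11-24]
Obs: -17
Act: kalendar stepdays[n→104]
Obs: 1831-03-25
Act: kalendar stepdays[n→259]
Obs: 1831-12-09
Act: jar keep[k→savadri; v→ANS]
Obs: nil
Act: kalendar closeout[]
Obs: 1831-12-31


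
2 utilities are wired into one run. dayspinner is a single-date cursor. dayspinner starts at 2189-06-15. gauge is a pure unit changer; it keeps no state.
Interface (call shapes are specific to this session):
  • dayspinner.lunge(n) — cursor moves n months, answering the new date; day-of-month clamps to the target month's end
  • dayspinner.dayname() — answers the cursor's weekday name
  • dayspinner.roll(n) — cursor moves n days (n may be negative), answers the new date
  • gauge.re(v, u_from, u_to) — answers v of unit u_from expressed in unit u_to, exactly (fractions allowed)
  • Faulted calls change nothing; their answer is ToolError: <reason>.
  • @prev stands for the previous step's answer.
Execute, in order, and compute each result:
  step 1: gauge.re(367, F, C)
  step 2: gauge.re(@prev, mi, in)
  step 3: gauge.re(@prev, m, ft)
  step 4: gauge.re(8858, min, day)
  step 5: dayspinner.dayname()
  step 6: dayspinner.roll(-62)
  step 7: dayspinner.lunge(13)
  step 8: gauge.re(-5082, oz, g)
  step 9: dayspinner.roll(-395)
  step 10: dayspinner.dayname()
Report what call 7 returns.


Answer: 2190-05-14

Derivation:
~$ re 367 F C
[out] 1675/9
~$ re @prev mi in
[out] 11792000
~$ re @prev m ft
[out] 14740000000/381
~$ re 8858 min day
[out] 4429/720
~$ dayname
[out] Monday
~$ roll -62
[out] 2189-04-14
~$ lunge 13
[out] 2190-05-14
~$ re -5082 oz g
[out] -115257821217/800000
~$ roll -395
[out] 2189-04-14
~$ dayname
[out] Tuesday


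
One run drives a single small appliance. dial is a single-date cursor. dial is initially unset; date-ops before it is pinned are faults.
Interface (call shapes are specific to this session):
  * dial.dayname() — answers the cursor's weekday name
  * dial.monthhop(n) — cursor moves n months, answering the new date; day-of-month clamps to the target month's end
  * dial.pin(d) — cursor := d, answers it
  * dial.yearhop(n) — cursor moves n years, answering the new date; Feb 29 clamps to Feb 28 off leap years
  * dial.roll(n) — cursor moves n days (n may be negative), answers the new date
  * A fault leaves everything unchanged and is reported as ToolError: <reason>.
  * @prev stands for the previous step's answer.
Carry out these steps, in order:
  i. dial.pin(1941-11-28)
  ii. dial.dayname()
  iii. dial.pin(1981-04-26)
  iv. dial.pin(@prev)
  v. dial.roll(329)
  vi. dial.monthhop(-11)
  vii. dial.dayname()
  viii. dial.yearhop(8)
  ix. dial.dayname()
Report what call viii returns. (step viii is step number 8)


Answer: 1989-04-21

Derivation:
I call dial.pin with d='1941-11-28', and see 1941-11-28.
I use dial.dayname(), and see Friday.
I run dial.pin with d='1981-04-26', and observe 1981-04-26.
I invoke dial.pin with d='@prev': 1981-04-26.
Invoking dial.roll with n='329', — result: 1982-03-21.
Next I call dial.monthhop with n='-11', — result: 1981-04-21.
Now I run dial.dayname, giving Tuesday.
I run dial.yearhop with n='8', and get 1989-04-21.
Next I call dial.dayname, and see Friday.


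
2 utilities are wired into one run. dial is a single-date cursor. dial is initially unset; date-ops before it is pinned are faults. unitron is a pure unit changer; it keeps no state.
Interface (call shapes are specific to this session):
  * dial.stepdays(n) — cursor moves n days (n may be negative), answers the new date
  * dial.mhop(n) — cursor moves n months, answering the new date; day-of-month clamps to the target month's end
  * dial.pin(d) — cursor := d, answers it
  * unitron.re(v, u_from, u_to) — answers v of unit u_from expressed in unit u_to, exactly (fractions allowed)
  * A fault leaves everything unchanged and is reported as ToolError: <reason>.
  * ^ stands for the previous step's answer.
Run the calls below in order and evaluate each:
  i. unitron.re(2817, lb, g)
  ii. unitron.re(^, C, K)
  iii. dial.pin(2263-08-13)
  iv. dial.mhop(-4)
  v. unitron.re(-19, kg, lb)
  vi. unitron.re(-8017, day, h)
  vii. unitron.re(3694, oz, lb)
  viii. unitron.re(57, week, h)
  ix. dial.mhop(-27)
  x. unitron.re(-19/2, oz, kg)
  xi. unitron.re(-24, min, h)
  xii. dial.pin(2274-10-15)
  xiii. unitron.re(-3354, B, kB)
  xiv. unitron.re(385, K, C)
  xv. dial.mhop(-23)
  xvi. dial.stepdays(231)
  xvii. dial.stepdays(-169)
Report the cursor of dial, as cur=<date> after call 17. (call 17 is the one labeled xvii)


==> re(v: 2817, u_from: lb, u_to: g)
<== 127776970629/100000
==> re(v: ^, u_from: C, u_to: K)
<== 127804285629/100000
==> pin(d: 2263-08-13)
<== 2263-08-13
==> mhop(n: -4)
<== 2263-04-13
==> re(v: -19, u_from: kg, u_to: lb)
<== -1900000000/45359237
==> re(v: -8017, u_from: day, u_to: h)
<== -192408
==> re(v: 3694, u_from: oz, u_to: lb)
<== 1847/8
==> re(v: 57, u_from: week, u_to: h)
<== 9576
==> mhop(n: -27)
<== 2261-01-13
==> re(v: -19/2, u_from: oz, u_to: kg)
<== -861825503/3200000000
==> re(v: -24, u_from: min, u_to: h)
<== -2/5
==> pin(d: 2274-10-15)
<== 2274-10-15
==> re(v: -3354, u_from: B, u_to: kB)
<== -1677/500
==> re(v: 385, u_from: K, u_to: C)
<== 2237/20
==> mhop(n: -23)
<== 2272-11-15
==> stepdays(n: 231)
<== 2273-07-04
==> stepdays(n: -169)
<== 2273-01-16

Answer: cur=2273-01-16


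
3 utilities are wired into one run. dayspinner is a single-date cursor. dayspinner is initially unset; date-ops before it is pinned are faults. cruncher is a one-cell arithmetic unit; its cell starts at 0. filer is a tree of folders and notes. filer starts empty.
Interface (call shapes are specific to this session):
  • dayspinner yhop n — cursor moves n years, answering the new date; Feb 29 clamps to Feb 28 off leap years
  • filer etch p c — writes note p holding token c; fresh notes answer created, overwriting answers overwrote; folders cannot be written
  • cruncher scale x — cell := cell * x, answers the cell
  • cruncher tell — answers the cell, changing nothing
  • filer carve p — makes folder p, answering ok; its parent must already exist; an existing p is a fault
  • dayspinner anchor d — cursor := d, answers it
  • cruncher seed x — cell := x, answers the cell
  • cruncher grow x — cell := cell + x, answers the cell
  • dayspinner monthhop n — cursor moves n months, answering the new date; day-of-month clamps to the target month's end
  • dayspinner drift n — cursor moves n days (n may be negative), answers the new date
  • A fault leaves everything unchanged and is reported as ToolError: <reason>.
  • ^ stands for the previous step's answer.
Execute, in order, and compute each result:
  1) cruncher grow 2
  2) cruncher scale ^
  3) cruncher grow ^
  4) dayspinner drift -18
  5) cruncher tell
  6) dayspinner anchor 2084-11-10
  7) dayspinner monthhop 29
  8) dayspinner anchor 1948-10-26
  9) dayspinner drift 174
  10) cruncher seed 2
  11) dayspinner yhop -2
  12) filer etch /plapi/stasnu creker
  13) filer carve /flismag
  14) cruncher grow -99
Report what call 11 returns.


Answer: 1947-04-18

Derivation:
==> cruncher grow(x='2')
<== 2
==> cruncher scale(x='^')
<== 4
==> cruncher grow(x='^')
<== 8
==> dayspinner drift(n='-18')
<== ToolError: no date set
==> cruncher tell()
<== 8
==> dayspinner anchor(d='2084-11-10')
<== 2084-11-10
==> dayspinner monthhop(n='29')
<== 2087-04-10
==> dayspinner anchor(d='1948-10-26')
<== 1948-10-26
==> dayspinner drift(n='174')
<== 1949-04-18
==> cruncher seed(x='2')
<== 2
==> dayspinner yhop(n='-2')
<== 1947-04-18
==> filer etch(p='/plapi/stasnu', c='creker')
<== ToolError: no parent
==> filer carve(p='/flismag')
<== ok
==> cruncher grow(x='-99')
<== -97


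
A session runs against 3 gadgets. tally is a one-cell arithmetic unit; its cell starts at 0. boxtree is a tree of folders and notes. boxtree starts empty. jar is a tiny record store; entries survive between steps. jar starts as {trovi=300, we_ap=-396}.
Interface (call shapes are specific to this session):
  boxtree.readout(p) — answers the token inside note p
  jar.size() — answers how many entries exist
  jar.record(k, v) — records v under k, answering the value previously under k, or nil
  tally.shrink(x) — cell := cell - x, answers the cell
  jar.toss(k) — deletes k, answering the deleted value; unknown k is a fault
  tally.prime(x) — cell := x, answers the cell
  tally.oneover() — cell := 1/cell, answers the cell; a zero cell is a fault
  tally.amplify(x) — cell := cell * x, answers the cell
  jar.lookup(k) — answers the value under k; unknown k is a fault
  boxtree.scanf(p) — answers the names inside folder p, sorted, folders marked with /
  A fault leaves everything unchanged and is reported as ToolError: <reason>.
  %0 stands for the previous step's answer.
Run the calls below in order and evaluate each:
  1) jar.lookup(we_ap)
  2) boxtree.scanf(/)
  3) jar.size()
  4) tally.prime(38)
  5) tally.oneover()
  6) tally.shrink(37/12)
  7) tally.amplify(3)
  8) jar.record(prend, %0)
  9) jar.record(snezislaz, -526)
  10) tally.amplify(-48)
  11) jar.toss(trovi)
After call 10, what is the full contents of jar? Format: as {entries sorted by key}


Answer: {prend=-697/76, snezislaz=-526, trovi=300, we_ap=-396}

Derivation:
% lookup k: we_ap
:: -396
% scanf p: /
:: []
% size
:: 2
% prime x: 38
:: 38
% oneover
:: 1/38
% shrink x: 37/12
:: -697/228
% amplify x: 3
:: -697/76
% record k: prend v: %0
:: nil
% record k: snezislaz v: -526
:: nil
% amplify x: -48
:: 8364/19
% toss k: trovi
:: 300
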